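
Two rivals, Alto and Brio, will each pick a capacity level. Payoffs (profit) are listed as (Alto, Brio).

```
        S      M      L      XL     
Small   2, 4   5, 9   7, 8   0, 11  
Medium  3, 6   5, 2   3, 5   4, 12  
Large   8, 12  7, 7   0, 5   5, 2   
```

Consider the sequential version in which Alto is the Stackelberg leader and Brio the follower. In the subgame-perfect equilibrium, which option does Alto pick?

Backward induction with Alto moving first.
- Small → Brio plays XL (best of 4, 9, 8, 11); Alto gets 0.
- Medium → Brio plays XL (best of 6, 2, 5, 12); Alto gets 4.
- Large → Brio plays S (best of 12, 7, 5, 2); Alto gets 8.
Among 0, 4, 8, the best is 8 at Large. Subgame-perfect outcome: (Large, S) with payoffs (8, 12).

Large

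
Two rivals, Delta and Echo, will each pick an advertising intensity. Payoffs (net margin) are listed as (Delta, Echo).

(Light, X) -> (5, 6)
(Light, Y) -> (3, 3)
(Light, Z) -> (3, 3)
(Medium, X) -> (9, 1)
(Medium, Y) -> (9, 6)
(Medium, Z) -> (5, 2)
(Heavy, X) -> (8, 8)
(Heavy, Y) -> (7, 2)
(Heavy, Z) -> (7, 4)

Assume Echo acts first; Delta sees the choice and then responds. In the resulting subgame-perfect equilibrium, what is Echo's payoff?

6

Backward induction with Echo moving first.
- X → Delta plays Medium (best of 5, 9, 8); Echo gets 1.
- Y → Delta plays Medium (best of 3, 9, 7); Echo gets 6.
- Z → Delta plays Heavy (best of 3, 5, 7); Echo gets 4.
Among 1, 6, 4, the best is 6 at Y. Subgame-perfect outcome: (Medium, Y) with payoffs (9, 6).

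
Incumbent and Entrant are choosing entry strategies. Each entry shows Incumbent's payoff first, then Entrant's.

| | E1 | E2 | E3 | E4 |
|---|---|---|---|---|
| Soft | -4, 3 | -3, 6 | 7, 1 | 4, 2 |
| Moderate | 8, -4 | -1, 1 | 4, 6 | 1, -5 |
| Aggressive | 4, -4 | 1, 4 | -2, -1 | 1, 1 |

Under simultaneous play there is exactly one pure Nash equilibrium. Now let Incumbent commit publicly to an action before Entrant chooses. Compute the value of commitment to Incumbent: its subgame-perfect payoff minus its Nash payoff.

3

Backward induction with Incumbent moving first.
- Soft: BR = E2, leader payoff -3.
- Moderate: BR = E3, leader payoff 4.
- Aggressive: BR = E2, leader payoff 1.
Among -3, 4, 1, the best is 4 at Moderate. Subgame-perfect outcome: (Moderate, E3) with payoffs (4, 6).
Under simultaneous play:
Incumbent's best replies: E1→Moderate; E2→Aggressive; E3→Soft; E4→Soft.
Entrant's best replies: Soft→E2; Moderate→E3; Aggressive→E2.
Only (Aggressive, E2) has each player best-responding; Nash payoffs (1, 4).
Incumbent's commitment gain: 4 − 1 = 3.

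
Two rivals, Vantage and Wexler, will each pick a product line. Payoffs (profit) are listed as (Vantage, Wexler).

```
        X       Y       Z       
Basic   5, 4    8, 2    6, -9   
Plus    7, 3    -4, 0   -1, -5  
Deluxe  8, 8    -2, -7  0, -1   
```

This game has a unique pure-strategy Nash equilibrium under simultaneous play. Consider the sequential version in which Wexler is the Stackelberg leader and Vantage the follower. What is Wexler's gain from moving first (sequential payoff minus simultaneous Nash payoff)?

Backward induction with Wexler moving first.
- X: BR = Deluxe, leader payoff 8.
- Y: BR = Basic, leader payoff 2.
- Z: BR = Basic, leader payoff -9.
Maximizing over 8, 2, -9, Wexler chooses X. Subgame-perfect outcome: (Deluxe, X) with payoffs (8, 8).
Now find the simultaneous Nash equilibrium.
Vantage's best replies: X→Deluxe; Y→Basic; Z→Basic.
Wexler's best replies: Basic→X; Plus→X; Deluxe→X.
The unique mutual best reply is (Deluxe, X), giving (8, 8).
Wexler's commitment gain: 8 − 8 = 0.

0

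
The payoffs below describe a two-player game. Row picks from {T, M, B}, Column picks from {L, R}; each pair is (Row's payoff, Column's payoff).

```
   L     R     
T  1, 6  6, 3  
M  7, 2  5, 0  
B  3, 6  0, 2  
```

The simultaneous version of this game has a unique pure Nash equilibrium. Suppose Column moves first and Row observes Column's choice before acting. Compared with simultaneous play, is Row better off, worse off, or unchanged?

Work backward from Row's decision.
- L: Row compares 1, 7, 3 and picks M; Column would get 2.
- R: Row compares 6, 5, 0 and picks T; Column would get 3.
Column's induced payoffs are 2, 3, so Column commits to R. Subgame-perfect outcome: (T, R) with payoffs (6, 3).
Under simultaneous play:
Row's best replies: L→M; R→T.
Column's best replies: T→L; M→L; B→L.
The unique mutual best reply is (M, L), giving (7, 2).
Row earns 6 sequentially versus 7 at the Nash outcome: worse off.

worse off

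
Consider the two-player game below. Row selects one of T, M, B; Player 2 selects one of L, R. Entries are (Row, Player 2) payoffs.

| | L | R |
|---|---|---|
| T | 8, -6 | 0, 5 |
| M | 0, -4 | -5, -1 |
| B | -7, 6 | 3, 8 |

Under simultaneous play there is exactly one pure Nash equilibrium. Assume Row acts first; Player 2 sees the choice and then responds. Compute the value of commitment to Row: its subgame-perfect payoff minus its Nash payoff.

Solve by backward induction (Row leads).
- T: BR = R, leader payoff 0.
- M: BR = R, leader payoff -5.
- B: BR = R, leader payoff 3.
Among 0, -5, 3, the best is 3 at B. Subgame-perfect outcome: (B, R) with payoffs (3, 8).
Now find the simultaneous Nash equilibrium.
Row's best replies: L→T; R→B.
Player 2's best replies: T→R; M→R; B→R.
Only (B, R) has each player best-responding; Nash payoffs (3, 8).
Row's commitment gain: 3 − 3 = 0.

0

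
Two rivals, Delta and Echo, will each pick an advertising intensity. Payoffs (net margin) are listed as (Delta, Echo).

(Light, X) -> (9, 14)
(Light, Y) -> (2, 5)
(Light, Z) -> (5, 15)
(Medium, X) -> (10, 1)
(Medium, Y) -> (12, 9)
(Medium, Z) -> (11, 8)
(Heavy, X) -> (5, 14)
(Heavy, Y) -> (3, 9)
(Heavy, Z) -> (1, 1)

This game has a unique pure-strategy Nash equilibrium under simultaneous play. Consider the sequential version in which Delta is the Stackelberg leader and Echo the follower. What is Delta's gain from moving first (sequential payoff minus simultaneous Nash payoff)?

0

Backward induction with Delta moving first.
- Light → Echo plays Z (best of 14, 5, 15); Delta gets 5.
- Medium → Echo plays Y (best of 1, 9, 8); Delta gets 12.
- Heavy → Echo plays X (best of 14, 9, 1); Delta gets 5.
Maximizing over 5, 12, 5, Delta chooses Medium. Subgame-perfect outcome: (Medium, Y) with payoffs (12, 9).
For the simultaneous game, intersect best replies.
Delta's best replies: X→Medium; Y→Medium; Z→Medium.
Echo's best replies: Light→Z; Medium→Y; Heavy→X.
Only (Medium, Y) has each player best-responding; Nash payoffs (12, 9).
Delta's commitment gain: 12 − 12 = 0.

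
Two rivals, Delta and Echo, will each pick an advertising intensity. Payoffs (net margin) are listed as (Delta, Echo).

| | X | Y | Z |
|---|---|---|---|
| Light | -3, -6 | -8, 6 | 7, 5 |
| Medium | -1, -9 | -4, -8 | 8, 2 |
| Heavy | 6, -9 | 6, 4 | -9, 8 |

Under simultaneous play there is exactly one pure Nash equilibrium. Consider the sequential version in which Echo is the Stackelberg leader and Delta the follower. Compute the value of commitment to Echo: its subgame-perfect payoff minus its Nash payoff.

Backward induction with Echo moving first.
- X → Delta plays Heavy (best of -3, -1, 6); Echo gets -9.
- Y → Delta plays Heavy (best of -8, -4, 6); Echo gets 4.
- Z → Delta plays Medium (best of 7, 8, -9); Echo gets 2.
Maximizing over -9, 4, 2, Echo chooses Y. Subgame-perfect outcome: (Heavy, Y) with payoffs (6, 4).
For the simultaneous game, intersect best replies.
Delta's best replies: X→Heavy; Y→Heavy; Z→Medium.
Echo's best replies: Light→Y; Medium→Z; Heavy→Z.
The unique mutual best reply is (Medium, Z), giving (8, 2).
Echo's commitment gain: 4 − 2 = 2.

2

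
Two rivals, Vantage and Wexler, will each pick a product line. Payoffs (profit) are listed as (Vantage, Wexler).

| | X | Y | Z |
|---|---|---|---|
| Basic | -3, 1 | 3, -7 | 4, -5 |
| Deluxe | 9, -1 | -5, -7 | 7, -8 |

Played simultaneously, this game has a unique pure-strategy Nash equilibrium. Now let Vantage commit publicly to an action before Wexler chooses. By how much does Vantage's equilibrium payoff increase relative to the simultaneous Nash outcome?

0

Wexler best-responds to each possible Vantage move:
- Basic: BR = X, leader payoff -3.
- Deluxe: BR = X, leader payoff 9.
Among -3, 9, the best is 9 at Deluxe. Subgame-perfect outcome: (Deluxe, X) with payoffs (9, -1).
For the simultaneous game, intersect best replies.
Vantage's best replies: X→Deluxe; Y→Basic; Z→Deluxe.
Wexler's best replies: Basic→X; Deluxe→X.
Only (Deluxe, X) has each player best-responding; Nash payoffs (9, -1).
Vantage's commitment gain: 9 − 9 = 0.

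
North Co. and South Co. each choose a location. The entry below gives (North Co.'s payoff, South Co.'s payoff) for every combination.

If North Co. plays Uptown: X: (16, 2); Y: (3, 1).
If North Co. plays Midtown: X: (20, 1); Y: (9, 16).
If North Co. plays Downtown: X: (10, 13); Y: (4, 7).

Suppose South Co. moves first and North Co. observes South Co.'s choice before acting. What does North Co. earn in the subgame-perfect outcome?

9

Solve by backward induction (South Co. leads).
- X: BR = Midtown, leader payoff 1.
- Y: BR = Midtown, leader payoff 16.
Maximizing over 1, 16, South Co. chooses Y. Subgame-perfect outcome: (Midtown, Y) with payoffs (9, 16).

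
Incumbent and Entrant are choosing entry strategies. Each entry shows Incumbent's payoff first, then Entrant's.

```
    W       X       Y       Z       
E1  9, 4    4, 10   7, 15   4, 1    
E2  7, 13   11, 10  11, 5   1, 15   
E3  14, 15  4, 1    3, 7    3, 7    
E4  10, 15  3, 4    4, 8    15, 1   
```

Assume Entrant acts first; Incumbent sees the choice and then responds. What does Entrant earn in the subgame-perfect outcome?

Work backward from Incumbent's decision.
- W → Incumbent plays E3 (best of 9, 7, 14, 10); Entrant gets 15.
- X → Incumbent plays E2 (best of 4, 11, 4, 3); Entrant gets 10.
- Y → Incumbent plays E2 (best of 7, 11, 3, 4); Entrant gets 5.
- Z → Incumbent plays E4 (best of 4, 1, 3, 15); Entrant gets 1.
Entrant's induced payoffs are 15, 10, 5, 1, so Entrant commits to W. Subgame-perfect outcome: (E3, W) with payoffs (14, 15).

15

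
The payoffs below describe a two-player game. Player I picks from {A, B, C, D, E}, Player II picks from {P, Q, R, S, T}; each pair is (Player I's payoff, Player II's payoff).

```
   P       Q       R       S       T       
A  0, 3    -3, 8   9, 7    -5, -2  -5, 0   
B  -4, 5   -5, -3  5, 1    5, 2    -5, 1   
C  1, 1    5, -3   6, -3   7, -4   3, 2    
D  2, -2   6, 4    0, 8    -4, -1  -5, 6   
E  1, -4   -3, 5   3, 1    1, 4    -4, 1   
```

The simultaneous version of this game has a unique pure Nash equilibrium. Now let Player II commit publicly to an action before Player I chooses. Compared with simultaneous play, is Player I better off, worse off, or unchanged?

better off

Work backward from Player I's decision.
- P: BR = D, leader payoff -2.
- Q: BR = D, leader payoff 4.
- R: BR = A, leader payoff 7.
- S: BR = C, leader payoff -4.
- T: BR = C, leader payoff 2.
Maximizing over -2, 4, 7, -4, 2, Player II chooses R. Subgame-perfect outcome: (A, R) with payoffs (9, 7).
Under simultaneous play:
Player I's best replies: P→D; Q→D; R→A; S→C; T→C.
Player II's best replies: A→Q; B→P; C→T; D→R; E→Q.
The unique mutual best reply is (C, T), giving (3, 2).
Player I earns 9 sequentially versus 3 at the Nash outcome: better off.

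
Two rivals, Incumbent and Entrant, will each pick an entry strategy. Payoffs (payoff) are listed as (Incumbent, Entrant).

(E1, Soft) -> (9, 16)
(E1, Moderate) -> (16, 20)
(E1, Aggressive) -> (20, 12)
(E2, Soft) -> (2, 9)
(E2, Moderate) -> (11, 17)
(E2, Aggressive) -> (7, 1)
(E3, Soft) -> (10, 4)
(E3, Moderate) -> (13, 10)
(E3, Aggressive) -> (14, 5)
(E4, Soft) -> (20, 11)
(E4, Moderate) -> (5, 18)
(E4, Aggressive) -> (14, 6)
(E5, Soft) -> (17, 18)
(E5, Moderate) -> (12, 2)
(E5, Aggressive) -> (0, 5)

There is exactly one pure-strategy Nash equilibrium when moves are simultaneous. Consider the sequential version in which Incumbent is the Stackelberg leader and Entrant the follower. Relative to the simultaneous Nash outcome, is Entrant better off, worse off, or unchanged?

worse off

Backward induction with Incumbent moving first.
- E1 → Entrant plays Moderate (best of 16, 20, 12); Incumbent gets 16.
- E2 → Entrant plays Moderate (best of 9, 17, 1); Incumbent gets 11.
- E3 → Entrant plays Moderate (best of 4, 10, 5); Incumbent gets 13.
- E4 → Entrant plays Moderate (best of 11, 18, 6); Incumbent gets 5.
- E5 → Entrant plays Soft (best of 18, 2, 5); Incumbent gets 17.
Incumbent's induced payoffs are 16, 11, 13, 5, 17, so Incumbent commits to E5. Subgame-perfect outcome: (E5, Soft) with payoffs (17, 18).
Now find the simultaneous Nash equilibrium.
Incumbent's best replies: Soft→E4; Moderate→E1; Aggressive→E1.
Entrant's best replies: E1→Moderate; E2→Moderate; E3→Moderate; E4→Moderate; E5→Soft.
The unique mutual best reply is (E1, Moderate), giving (16, 20).
Entrant earns 18 sequentially versus 20 at the Nash outcome: worse off.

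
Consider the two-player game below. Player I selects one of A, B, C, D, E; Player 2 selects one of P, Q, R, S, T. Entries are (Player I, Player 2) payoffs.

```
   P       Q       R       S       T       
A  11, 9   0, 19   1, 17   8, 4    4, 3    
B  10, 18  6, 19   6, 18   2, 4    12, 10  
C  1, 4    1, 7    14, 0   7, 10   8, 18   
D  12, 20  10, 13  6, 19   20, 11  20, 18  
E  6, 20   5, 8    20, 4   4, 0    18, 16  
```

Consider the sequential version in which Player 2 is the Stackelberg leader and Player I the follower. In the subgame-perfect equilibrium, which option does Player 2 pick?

P

Work backward from Player I's decision.
- P: BR = D, leader payoff 20.
- Q: BR = D, leader payoff 13.
- R: BR = E, leader payoff 4.
- S: BR = D, leader payoff 11.
- T: BR = D, leader payoff 18.
Among 20, 13, 4, 11, 18, the best is 20 at P. Subgame-perfect outcome: (D, P) with payoffs (12, 20).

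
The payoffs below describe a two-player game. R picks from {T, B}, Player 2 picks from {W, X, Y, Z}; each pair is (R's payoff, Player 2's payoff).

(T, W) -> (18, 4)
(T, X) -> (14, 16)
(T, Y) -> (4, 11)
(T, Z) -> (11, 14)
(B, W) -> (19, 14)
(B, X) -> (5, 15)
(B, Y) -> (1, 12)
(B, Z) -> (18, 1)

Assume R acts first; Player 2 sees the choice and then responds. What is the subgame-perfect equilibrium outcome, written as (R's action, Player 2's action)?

Backward induction with R moving first.
- T: Player 2 compares 4, 16, 11, 14 and picks X; R would get 14.
- B: Player 2 compares 14, 15, 12, 1 and picks X; R would get 5.
Among 14, 5, the best is 14 at T. Subgame-perfect outcome: (T, X) with payoffs (14, 16).

(T, X)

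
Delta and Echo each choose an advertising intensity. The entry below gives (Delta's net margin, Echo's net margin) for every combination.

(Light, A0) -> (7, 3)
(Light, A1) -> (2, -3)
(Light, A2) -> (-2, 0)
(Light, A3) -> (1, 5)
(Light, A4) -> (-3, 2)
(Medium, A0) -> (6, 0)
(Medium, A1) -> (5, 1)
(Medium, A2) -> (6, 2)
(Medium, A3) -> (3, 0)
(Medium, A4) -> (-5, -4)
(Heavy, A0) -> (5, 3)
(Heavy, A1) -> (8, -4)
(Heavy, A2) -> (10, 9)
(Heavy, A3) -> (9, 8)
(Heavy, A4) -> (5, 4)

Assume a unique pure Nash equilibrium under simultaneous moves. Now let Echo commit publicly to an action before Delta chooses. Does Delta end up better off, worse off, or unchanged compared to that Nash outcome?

unchanged

Solve by backward induction (Echo leads).
- A0: BR = Light, leader payoff 3.
- A1: BR = Heavy, leader payoff -4.
- A2: BR = Heavy, leader payoff 9.
- A3: BR = Heavy, leader payoff 8.
- A4: BR = Heavy, leader payoff 4.
Maximizing over 3, -4, 9, 8, 4, Echo chooses A2. Subgame-perfect outcome: (Heavy, A2) with payoffs (10, 9).
For the simultaneous game, intersect best replies.
Delta's best replies: A0→Light; A1→Heavy; A2→Heavy; A3→Heavy; A4→Heavy.
Echo's best replies: Light→A3; Medium→A2; Heavy→A2.
Only (Heavy, A2) has each player best-responding; Nash payoffs (10, 9).
Delta earns 10 sequentially versus 10 at the Nash outcome: unchanged.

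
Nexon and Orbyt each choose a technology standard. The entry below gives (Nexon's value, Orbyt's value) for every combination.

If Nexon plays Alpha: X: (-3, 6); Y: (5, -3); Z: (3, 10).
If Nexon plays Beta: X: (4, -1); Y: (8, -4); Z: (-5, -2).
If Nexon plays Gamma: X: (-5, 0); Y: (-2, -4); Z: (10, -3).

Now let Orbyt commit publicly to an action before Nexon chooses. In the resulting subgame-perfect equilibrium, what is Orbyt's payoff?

-1

Nexon best-responds to each possible Orbyt move:
- X: Nexon compares -3, 4, -5 and picks Beta; Orbyt would get -1.
- Y: Nexon compares 5, 8, -2 and picks Beta; Orbyt would get -4.
- Z: Nexon compares 3, -5, 10 and picks Gamma; Orbyt would get -3.
Maximizing over -1, -4, -3, Orbyt chooses X. Subgame-perfect outcome: (Beta, X) with payoffs (4, -1).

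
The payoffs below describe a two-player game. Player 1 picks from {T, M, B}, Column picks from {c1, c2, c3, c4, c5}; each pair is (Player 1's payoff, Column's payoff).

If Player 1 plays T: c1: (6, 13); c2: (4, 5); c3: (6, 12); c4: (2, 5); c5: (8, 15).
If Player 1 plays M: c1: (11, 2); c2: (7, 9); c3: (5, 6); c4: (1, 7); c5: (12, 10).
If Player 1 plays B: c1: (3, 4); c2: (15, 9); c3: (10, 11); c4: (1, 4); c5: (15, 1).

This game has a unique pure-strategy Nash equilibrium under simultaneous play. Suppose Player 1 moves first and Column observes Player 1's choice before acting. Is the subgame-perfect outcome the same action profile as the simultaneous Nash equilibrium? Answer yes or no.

Solve by backward induction (Player 1 leads).
- T: BR = c5, leader payoff 8.
- M: BR = c5, leader payoff 12.
- B: BR = c3, leader payoff 10.
Maximizing over 8, 12, 10, Player 1 chooses M. Subgame-perfect outcome: (M, c5) with payoffs (12, 10).
Under simultaneous play:
Player 1's best replies: c1→M; c2→B; c3→B; c4→T; c5→B.
Column's best replies: T→c5; M→c5; B→c3.
Only (B, c3) has each player best-responding; Nash payoffs (10, 11).
Sequential outcome (M, c5) differs from the Nash profile (B, c3).

no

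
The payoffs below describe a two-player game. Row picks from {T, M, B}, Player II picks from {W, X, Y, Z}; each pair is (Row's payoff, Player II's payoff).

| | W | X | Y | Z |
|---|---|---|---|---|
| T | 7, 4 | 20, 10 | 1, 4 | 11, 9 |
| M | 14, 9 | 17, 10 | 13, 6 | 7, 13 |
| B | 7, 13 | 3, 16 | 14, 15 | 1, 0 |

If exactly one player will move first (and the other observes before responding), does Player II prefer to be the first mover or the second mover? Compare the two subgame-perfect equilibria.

first

If Row leads: Player II's best replies are T→X, M→Z, B→X; Row's induced payoffs 20, 7, 3; outcome (T, X), payoffs (20, 10).
If Player II leads: Row's best replies are W→M, X→T, Y→B, Z→T; Player II's induced payoffs 9, 10, 15, 9; outcome (B, Y), payoffs (14, 15).
Player II gets 15 moving first and 10 moving second, so Player II prefers to move first.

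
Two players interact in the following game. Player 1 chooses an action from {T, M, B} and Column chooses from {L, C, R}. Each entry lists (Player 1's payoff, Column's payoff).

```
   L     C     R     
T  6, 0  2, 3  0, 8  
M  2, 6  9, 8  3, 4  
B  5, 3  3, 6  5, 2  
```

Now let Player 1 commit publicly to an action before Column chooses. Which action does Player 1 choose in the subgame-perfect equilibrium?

M

Solve by backward induction (Player 1 leads).
- T → Column plays R (best of 0, 3, 8); Player 1 gets 0.
- M → Column plays C (best of 6, 8, 4); Player 1 gets 9.
- B → Column plays C (best of 3, 6, 2); Player 1 gets 3.
Among 0, 9, 3, the best is 9 at M. Subgame-perfect outcome: (M, C) with payoffs (9, 8).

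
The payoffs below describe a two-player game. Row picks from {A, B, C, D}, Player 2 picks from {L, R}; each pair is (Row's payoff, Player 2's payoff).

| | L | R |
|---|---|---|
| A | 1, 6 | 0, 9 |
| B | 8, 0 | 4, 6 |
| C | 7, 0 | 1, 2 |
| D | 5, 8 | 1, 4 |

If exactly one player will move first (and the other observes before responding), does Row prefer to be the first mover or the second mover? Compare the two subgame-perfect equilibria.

If Row leads: Player 2's best replies are A→R, B→R, C→R, D→L; Row's induced payoffs 0, 4, 1, 5; outcome (D, L), payoffs (5, 8).
If Player 2 leads: Row's best replies are L→B, R→B; Player 2's induced payoffs 0, 6; outcome (B, R), payoffs (4, 6).
Row gets 5 moving first and 4 moving second, so Row prefers to move first.

first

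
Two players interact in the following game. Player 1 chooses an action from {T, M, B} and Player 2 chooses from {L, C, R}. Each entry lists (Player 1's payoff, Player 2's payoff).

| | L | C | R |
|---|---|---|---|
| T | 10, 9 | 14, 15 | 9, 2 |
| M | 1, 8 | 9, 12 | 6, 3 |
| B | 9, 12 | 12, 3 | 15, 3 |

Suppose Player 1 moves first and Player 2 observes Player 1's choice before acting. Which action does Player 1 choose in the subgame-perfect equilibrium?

T

Work backward from Player 2's decision.
- T: BR = C, leader payoff 14.
- M: BR = C, leader payoff 9.
- B: BR = L, leader payoff 9.
Maximizing over 14, 9, 9, Player 1 chooses T. Subgame-perfect outcome: (T, C) with payoffs (14, 15).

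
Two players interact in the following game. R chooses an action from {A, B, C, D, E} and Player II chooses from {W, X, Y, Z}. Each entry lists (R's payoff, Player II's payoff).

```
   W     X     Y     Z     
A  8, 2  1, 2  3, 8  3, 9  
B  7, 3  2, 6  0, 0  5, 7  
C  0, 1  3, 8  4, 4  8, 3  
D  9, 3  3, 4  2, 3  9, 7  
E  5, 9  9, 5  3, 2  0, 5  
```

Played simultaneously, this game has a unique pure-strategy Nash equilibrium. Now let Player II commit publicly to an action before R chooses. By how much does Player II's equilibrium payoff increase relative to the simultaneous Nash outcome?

Solve by backward induction (Player II leads).
- W: R compares 8, 7, 0, 9, 5 and picks D; Player II would get 3.
- X: R compares 1, 2, 3, 3, 9 and picks E; Player II would get 5.
- Y: R compares 3, 0, 4, 2, 3 and picks C; Player II would get 4.
- Z: R compares 3, 5, 8, 9, 0 and picks D; Player II would get 7.
Player II's induced payoffs are 3, 5, 4, 7, so Player II commits to Z. Subgame-perfect outcome: (D, Z) with payoffs (9, 7).
For the simultaneous game, intersect best replies.
R's best replies: W→D; X→E; Y→C; Z→D.
Player II's best replies: A→Z; B→Z; C→X; D→Z; E→W.
The unique mutual best reply is (D, Z), giving (9, 7).
Player II's commitment gain: 7 − 7 = 0.

0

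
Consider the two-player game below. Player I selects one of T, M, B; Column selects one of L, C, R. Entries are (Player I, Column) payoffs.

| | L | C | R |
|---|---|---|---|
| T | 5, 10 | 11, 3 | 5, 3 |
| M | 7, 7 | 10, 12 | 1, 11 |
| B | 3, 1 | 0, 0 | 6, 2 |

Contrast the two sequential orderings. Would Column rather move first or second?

If Player I leads: Column's best replies are T→L, M→C, B→R; Player I's induced payoffs 5, 10, 6; outcome (M, C), payoffs (10, 12).
If Column leads: Player I's best replies are L→M, C→T, R→B; Column's induced payoffs 7, 3, 2; outcome (M, L), payoffs (7, 7).
Column gets 7 moving first and 12 moving second, so Column prefers to move second.

second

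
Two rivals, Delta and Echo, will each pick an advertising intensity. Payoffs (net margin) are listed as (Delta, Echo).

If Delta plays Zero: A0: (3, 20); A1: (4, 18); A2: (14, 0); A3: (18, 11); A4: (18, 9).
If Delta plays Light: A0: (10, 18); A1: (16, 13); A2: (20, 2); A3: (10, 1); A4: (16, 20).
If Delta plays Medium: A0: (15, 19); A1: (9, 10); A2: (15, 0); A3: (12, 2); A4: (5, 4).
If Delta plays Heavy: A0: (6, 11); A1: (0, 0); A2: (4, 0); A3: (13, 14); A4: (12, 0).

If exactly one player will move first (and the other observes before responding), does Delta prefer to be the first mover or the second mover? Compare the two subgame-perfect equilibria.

first

If Delta leads: Echo's best replies are Zero→A0, Light→A4, Medium→A0, Heavy→A3; Delta's induced payoffs 3, 16, 15, 13; outcome (Light, A4), payoffs (16, 20).
If Echo leads: Delta's best replies are A0→Medium, A1→Light, A2→Light, A3→Zero, A4→Zero; Echo's induced payoffs 19, 13, 2, 11, 9; outcome (Medium, A0), payoffs (15, 19).
Delta gets 16 moving first and 15 moving second, so Delta prefers to move first.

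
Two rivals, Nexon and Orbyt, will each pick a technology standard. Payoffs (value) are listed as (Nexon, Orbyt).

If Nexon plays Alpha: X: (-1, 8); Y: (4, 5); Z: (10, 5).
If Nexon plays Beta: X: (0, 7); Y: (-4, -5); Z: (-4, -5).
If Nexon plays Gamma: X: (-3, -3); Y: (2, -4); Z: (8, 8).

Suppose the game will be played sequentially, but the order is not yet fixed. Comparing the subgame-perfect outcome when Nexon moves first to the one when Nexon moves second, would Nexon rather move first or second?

If Nexon leads: Orbyt's best replies are Alpha→X, Beta→X, Gamma→Z; Nexon's induced payoffs -1, 0, 8; outcome (Gamma, Z), payoffs (8, 8).
If Orbyt leads: Nexon's best replies are X→Beta, Y→Alpha, Z→Alpha; Orbyt's induced payoffs 7, 5, 5; outcome (Beta, X), payoffs (0, 7).
Nexon gets 8 moving first and 0 moving second, so Nexon prefers to move first.

first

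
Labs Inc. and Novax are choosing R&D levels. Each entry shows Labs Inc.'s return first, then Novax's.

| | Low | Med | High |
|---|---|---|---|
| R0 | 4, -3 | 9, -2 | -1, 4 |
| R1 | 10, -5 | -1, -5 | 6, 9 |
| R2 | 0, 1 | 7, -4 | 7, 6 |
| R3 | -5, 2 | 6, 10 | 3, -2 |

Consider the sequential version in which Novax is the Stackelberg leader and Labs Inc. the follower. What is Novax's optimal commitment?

High

Backward induction with Novax moving first.
- Low: BR = R1, leader payoff -5.
- Med: BR = R0, leader payoff -2.
- High: BR = R2, leader payoff 6.
Maximizing over -5, -2, 6, Novax chooses High. Subgame-perfect outcome: (R2, High) with payoffs (7, 6).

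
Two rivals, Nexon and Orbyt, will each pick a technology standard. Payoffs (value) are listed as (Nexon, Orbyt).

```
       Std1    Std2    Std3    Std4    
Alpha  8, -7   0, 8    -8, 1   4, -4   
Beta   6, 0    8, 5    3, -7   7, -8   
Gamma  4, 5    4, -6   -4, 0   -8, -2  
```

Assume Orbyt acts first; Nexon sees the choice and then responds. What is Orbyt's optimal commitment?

Solve by backward induction (Orbyt leads).
- Std1: Nexon compares 8, 6, 4 and picks Alpha; Orbyt would get -7.
- Std2: Nexon compares 0, 8, 4 and picks Beta; Orbyt would get 5.
- Std3: Nexon compares -8, 3, -4 and picks Beta; Orbyt would get -7.
- Std4: Nexon compares 4, 7, -8 and picks Beta; Orbyt would get -8.
Orbyt's induced payoffs are -7, 5, -7, -8, so Orbyt commits to Std2. Subgame-perfect outcome: (Beta, Std2) with payoffs (8, 5).

Std2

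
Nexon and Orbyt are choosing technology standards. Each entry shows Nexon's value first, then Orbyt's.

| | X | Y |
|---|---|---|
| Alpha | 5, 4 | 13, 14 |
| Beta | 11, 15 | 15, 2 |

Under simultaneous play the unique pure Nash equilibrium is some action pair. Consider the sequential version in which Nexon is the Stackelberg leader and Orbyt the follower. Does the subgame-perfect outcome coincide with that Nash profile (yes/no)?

no

Work backward from Orbyt's decision.
- Alpha → Orbyt plays Y (best of 4, 14); Nexon gets 13.
- Beta → Orbyt plays X (best of 15, 2); Nexon gets 11.
Nexon's induced payoffs are 13, 11, so Nexon commits to Alpha. Subgame-perfect outcome: (Alpha, Y) with payoffs (13, 14).
Under simultaneous play:
Nexon's best replies: X→Beta; Y→Beta.
Orbyt's best replies: Alpha→Y; Beta→X.
The unique mutual best reply is (Beta, X), giving (11, 15).
Sequential outcome (Alpha, Y) differs from the Nash profile (Beta, X).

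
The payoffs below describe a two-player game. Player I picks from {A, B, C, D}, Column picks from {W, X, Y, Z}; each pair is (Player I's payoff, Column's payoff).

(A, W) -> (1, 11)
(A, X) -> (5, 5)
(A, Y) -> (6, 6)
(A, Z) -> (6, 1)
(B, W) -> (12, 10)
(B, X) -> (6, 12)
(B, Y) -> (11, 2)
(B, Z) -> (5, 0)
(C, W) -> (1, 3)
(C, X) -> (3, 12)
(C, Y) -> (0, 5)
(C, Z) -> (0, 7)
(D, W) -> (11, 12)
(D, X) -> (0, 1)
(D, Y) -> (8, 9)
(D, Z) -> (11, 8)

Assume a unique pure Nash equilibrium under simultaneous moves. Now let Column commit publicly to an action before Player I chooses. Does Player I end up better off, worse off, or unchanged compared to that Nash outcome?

unchanged

Solve by backward induction (Column leads).
- W: BR = B, leader payoff 10.
- X: BR = B, leader payoff 12.
- Y: BR = B, leader payoff 2.
- Z: BR = D, leader payoff 8.
Among 10, 12, 2, 8, the best is 12 at X. Subgame-perfect outcome: (B, X) with payoffs (6, 12).
For the simultaneous game, intersect best replies.
Player I's best replies: W→B; X→B; Y→B; Z→D.
Column's best replies: A→W; B→X; C→X; D→W.
The unique mutual best reply is (B, X), giving (6, 12).
Player I earns 6 sequentially versus 6 at the Nash outcome: unchanged.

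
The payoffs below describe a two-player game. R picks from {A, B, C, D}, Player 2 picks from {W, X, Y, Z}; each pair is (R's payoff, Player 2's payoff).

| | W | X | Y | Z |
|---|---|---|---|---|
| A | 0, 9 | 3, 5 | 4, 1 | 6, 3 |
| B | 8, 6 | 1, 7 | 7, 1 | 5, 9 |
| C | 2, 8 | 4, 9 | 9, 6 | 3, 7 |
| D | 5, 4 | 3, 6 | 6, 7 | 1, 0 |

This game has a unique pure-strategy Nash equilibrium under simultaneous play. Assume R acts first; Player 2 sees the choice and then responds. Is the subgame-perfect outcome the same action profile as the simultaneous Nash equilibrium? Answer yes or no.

no

Work backward from Player 2's decision.
- A: Player 2 compares 9, 5, 1, 3 and picks W; R would get 0.
- B: Player 2 compares 6, 7, 1, 9 and picks Z; R would get 5.
- C: Player 2 compares 8, 9, 6, 7 and picks X; R would get 4.
- D: Player 2 compares 4, 6, 7, 0 and picks Y; R would get 6.
Among 0, 5, 4, 6, the best is 6 at D. Subgame-perfect outcome: (D, Y) with payoffs (6, 7).
Under simultaneous play:
R's best replies: W→B; X→C; Y→C; Z→A.
Player 2's best replies: A→W; B→Z; C→X; D→Y.
Only (C, X) has each player best-responding; Nash payoffs (4, 9).
Sequential outcome (D, Y) differs from the Nash profile (C, X).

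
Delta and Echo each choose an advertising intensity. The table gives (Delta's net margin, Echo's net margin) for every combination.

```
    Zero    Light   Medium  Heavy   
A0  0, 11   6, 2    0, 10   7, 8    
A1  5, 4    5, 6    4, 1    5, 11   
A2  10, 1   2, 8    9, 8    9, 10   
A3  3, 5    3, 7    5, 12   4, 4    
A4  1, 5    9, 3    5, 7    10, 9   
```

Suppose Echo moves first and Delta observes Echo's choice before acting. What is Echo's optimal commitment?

Heavy

Work backward from Delta's decision.
- Zero: BR = A2, leader payoff 1.
- Light: BR = A4, leader payoff 3.
- Medium: BR = A2, leader payoff 8.
- Heavy: BR = A4, leader payoff 9.
Echo's induced payoffs are 1, 3, 8, 9, so Echo commits to Heavy. Subgame-perfect outcome: (A4, Heavy) with payoffs (10, 9).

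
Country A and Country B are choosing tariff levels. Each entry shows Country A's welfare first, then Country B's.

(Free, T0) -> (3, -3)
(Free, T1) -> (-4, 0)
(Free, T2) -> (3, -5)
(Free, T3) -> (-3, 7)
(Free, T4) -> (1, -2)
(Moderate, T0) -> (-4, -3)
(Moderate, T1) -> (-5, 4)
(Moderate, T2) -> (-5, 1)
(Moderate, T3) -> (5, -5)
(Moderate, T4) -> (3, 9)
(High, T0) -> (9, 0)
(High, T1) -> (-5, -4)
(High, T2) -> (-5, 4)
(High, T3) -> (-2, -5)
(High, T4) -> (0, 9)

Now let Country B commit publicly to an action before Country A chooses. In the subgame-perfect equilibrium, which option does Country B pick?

T4

Work backward from Country A's decision.
- T0 → Country A plays High (best of 3, -4, 9); Country B gets 0.
- T1 → Country A plays Free (best of -4, -5, -5); Country B gets 0.
- T2 → Country A plays Free (best of 3, -5, -5); Country B gets -5.
- T3 → Country A plays Moderate (best of -3, 5, -2); Country B gets -5.
- T4 → Country A plays Moderate (best of 1, 3, 0); Country B gets 9.
Maximizing over 0, 0, -5, -5, 9, Country B chooses T4. Subgame-perfect outcome: (Moderate, T4) with payoffs (3, 9).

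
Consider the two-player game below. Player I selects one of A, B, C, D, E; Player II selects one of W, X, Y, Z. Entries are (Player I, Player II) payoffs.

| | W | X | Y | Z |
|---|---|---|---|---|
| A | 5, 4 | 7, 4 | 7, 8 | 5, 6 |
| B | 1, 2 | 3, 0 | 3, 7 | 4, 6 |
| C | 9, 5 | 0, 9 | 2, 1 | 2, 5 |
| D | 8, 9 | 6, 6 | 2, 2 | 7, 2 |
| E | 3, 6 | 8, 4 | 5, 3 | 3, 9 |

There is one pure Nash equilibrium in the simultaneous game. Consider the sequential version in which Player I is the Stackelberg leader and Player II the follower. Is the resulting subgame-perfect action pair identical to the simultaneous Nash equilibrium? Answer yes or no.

Solve by backward induction (Player I leads).
- A: BR = Y, leader payoff 7.
- B: BR = Y, leader payoff 3.
- C: BR = X, leader payoff 0.
- D: BR = W, leader payoff 8.
- E: BR = Z, leader payoff 3.
Among 7, 3, 0, 8, 3, the best is 8 at D. Subgame-perfect outcome: (D, W) with payoffs (8, 9).
For the simultaneous game, intersect best replies.
Player I's best replies: W→C; X→E; Y→A; Z→D.
Player II's best replies: A→Y; B→Y; C→X; D→W; E→Z.
The unique mutual best reply is (A, Y), giving (7, 8).
Sequential outcome (D, W) differs from the Nash profile (A, Y).

no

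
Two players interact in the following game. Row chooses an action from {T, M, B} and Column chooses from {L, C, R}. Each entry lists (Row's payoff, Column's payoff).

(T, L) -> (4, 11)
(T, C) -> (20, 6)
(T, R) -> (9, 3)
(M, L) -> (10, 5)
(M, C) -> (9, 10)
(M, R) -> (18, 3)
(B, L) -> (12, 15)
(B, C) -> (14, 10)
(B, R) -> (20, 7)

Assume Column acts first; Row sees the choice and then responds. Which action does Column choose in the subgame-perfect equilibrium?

Solve by backward induction (Column leads).
- L: BR = B, leader payoff 15.
- C: BR = T, leader payoff 6.
- R: BR = B, leader payoff 7.
Column's induced payoffs are 15, 6, 7, so Column commits to L. Subgame-perfect outcome: (B, L) with payoffs (12, 15).

L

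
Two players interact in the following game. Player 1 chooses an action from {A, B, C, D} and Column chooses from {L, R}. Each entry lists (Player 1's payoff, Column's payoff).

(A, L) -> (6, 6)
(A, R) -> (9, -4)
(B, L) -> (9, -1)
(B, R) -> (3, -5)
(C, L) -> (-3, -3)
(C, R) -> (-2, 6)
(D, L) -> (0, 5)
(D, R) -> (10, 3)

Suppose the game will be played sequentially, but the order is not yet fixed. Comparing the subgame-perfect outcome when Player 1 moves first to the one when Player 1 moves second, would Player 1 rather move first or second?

second

If Player 1 leads: Column's best replies are A→L, B→L, C→R, D→L; Player 1's induced payoffs 6, 9, -2, 0; outcome (B, L), payoffs (9, -1).
If Column leads: Player 1's best replies are L→B, R→D; Column's induced payoffs -1, 3; outcome (D, R), payoffs (10, 3).
Player 1 gets 9 moving first and 10 moving second, so Player 1 prefers to move second.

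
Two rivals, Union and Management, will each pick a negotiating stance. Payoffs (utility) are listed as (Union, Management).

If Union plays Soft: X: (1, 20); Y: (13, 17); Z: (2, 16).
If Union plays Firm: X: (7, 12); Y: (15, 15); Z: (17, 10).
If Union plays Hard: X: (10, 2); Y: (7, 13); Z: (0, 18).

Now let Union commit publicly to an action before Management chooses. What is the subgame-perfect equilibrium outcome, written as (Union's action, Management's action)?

(Firm, Y)

Management best-responds to each possible Union move:
- Soft: Management compares 20, 17, 16 and picks X; Union would get 1.
- Firm: Management compares 12, 15, 10 and picks Y; Union would get 15.
- Hard: Management compares 2, 13, 18 and picks Z; Union would get 0.
Maximizing over 1, 15, 0, Union chooses Firm. Subgame-perfect outcome: (Firm, Y) with payoffs (15, 15).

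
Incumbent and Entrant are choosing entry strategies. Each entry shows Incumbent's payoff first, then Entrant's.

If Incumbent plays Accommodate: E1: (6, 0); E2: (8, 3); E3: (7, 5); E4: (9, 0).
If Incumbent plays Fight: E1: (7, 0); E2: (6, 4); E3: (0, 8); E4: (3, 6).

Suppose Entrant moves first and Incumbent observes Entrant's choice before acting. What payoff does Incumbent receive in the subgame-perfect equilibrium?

Work backward from Incumbent's decision.
- E1 → Incumbent plays Fight (best of 6, 7); Entrant gets 0.
- E2 → Incumbent plays Accommodate (best of 8, 6); Entrant gets 3.
- E3 → Incumbent plays Accommodate (best of 7, 0); Entrant gets 5.
- E4 → Incumbent plays Accommodate (best of 9, 3); Entrant gets 0.
Maximizing over 0, 3, 5, 0, Entrant chooses E3. Subgame-perfect outcome: (Accommodate, E3) with payoffs (7, 5).

7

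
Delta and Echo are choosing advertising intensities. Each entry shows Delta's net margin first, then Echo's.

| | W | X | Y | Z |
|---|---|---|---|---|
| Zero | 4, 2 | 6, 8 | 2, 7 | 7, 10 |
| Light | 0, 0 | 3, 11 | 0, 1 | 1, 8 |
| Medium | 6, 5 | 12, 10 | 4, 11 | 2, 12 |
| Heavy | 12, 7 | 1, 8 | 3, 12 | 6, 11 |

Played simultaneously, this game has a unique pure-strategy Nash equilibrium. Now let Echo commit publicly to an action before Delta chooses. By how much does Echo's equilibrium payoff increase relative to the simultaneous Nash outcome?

1

Delta best-responds to each possible Echo move:
- W → Delta plays Heavy (best of 4, 0, 6, 12); Echo gets 7.
- X → Delta plays Medium (best of 6, 3, 12, 1); Echo gets 10.
- Y → Delta plays Medium (best of 2, 0, 4, 3); Echo gets 11.
- Z → Delta plays Zero (best of 7, 1, 2, 6); Echo gets 10.
Maximizing over 7, 10, 11, 10, Echo chooses Y. Subgame-perfect outcome: (Medium, Y) with payoffs (4, 11).
Under simultaneous play:
Delta's best replies: W→Heavy; X→Medium; Y→Medium; Z→Zero.
Echo's best replies: Zero→Z; Light→X; Medium→Z; Heavy→Y.
The unique mutual best reply is (Zero, Z), giving (7, 10).
Echo's commitment gain: 11 − 10 = 1.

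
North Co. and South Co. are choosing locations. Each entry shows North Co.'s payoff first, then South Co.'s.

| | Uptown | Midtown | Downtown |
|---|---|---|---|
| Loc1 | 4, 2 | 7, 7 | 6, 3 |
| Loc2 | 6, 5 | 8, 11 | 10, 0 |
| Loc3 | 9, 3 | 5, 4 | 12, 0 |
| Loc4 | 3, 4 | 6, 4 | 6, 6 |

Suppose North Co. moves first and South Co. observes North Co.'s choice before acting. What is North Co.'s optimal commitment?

Loc2

South Co. best-responds to each possible North Co. move:
- Loc1 → South Co. plays Midtown (best of 2, 7, 3); North Co. gets 7.
- Loc2 → South Co. plays Midtown (best of 5, 11, 0); North Co. gets 8.
- Loc3 → South Co. plays Midtown (best of 3, 4, 0); North Co. gets 5.
- Loc4 → South Co. plays Downtown (best of 4, 4, 6); North Co. gets 6.
North Co.'s induced payoffs are 7, 8, 5, 6, so North Co. commits to Loc2. Subgame-perfect outcome: (Loc2, Midtown) with payoffs (8, 11).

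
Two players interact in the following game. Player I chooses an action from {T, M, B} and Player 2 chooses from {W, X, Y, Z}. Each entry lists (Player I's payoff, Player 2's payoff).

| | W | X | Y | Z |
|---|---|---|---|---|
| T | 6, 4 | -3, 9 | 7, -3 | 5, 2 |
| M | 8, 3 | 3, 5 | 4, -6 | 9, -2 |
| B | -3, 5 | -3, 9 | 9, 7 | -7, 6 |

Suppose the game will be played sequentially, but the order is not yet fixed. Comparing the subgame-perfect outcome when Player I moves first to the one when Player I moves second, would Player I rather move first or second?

If Player I leads: Player 2's best replies are T→X, M→X, B→X; Player I's induced payoffs -3, 3, -3; outcome (M, X), payoffs (3, 5).
If Player 2 leads: Player I's best replies are W→M, X→M, Y→B, Z→M; Player 2's induced payoffs 3, 5, 7, -2; outcome (B, Y), payoffs (9, 7).
Player I gets 3 moving first and 9 moving second, so Player I prefers to move second.

second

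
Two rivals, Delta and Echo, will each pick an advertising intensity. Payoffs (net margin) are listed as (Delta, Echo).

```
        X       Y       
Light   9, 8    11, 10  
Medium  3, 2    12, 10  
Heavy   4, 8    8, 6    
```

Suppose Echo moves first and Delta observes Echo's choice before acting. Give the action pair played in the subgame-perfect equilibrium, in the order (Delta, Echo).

(Medium, Y)

Delta best-responds to each possible Echo move:
- X → Delta plays Light (best of 9, 3, 4); Echo gets 8.
- Y → Delta plays Medium (best of 11, 12, 8); Echo gets 10.
Echo's induced payoffs are 8, 10, so Echo commits to Y. Subgame-perfect outcome: (Medium, Y) with payoffs (12, 10).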